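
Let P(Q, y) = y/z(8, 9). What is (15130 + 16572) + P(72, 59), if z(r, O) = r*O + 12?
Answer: 2663027/84 ≈ 31703.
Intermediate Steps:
z(r, O) = 12 + O*r (z(r, O) = O*r + 12 = 12 + O*r)
P(Q, y) = y/84 (P(Q, y) = y/(12 + 9*8) = y/(12 + 72) = y/84)
(15130 + 16572) + P(72, 59) = (15130 + 16572) + (1/84)*59 = 31702 + 59/84 = 2663027/84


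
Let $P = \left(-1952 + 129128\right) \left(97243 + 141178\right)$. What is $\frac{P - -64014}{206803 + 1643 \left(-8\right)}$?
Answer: $\frac{10107164370}{64553} \approx 1.5657 \cdot 10^{5}$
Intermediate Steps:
$P = 30321429096$ ($P = 127176 \cdot 238421 = 30321429096$)
$\frac{P - -64014}{206803 + 1643 \left(-8\right)} = \frac{30321429096 - -64014}{206803 + 1643 \left(-8\right)} = \frac{30321429096 + 64014}{206803 - 13144} = \frac{30321493110}{193659} = 30321493110 \cdot \frac{1}{193659} = \frac{10107164370}{64553}$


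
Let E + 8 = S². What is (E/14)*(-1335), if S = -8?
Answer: -5340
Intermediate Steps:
E = 56 (E = -8 + (-8)² = -8 + 64 = 56)
(E/14)*(-1335) = (56/14)*(-1335) = (56*(1/14))*(-1335) = 4*(-1335) = -5340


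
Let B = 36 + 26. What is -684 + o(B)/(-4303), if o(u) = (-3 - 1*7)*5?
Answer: -2943202/4303 ≈ -683.99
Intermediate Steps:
B = 62
o(u) = -50 (o(u) = (-3 - 7)*5 = -10*5 = -50)
-684 + o(B)/(-4303) = -684 - 50/(-4303) = -684 - 50*(-1/4303) = -684 + 50/4303 = -2943202/4303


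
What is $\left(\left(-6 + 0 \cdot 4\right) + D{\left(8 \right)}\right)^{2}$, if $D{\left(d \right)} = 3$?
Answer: $9$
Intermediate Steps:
$\left(\left(-6 + 0 \cdot 4\right) + D{\left(8 \right)}\right)^{2} = \left(\left(-6 + 0 \cdot 4\right) + 3\right)^{2} = \left(\left(-6 + 0\right) + 3\right)^{2} = \left(-6 + 3\right)^{2} = \left(-3\right)^{2} = 9$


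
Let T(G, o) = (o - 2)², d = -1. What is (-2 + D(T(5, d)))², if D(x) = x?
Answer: 49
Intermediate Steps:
T(G, o) = (-2 + o)²
(-2 + D(T(5, d)))² = (-2 + (-2 - 1)²)² = (-2 + (-3)²)² = (-2 + 9)² = 7² = 49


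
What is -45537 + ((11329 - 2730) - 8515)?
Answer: -45453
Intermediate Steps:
-45537 + ((11329 - 2730) - 8515) = -45537 + (8599 - 8515) = -45537 + 84 = -45453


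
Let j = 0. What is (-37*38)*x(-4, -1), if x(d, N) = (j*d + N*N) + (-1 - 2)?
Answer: 2812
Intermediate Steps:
x(d, N) = -3 + N² (x(d, N) = (0*d + N*N) + (-1 - 2) = (0 + N²) - 3 = N² - 3 = -3 + N²)
(-37*38)*x(-4, -1) = (-37*38)*(-3 + (-1)²) = -1406*(-3 + 1) = -1406*(-2) = 2812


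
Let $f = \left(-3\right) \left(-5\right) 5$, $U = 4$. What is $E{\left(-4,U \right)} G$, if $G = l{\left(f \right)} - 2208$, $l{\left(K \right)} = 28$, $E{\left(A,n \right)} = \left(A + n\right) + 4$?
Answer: $-8720$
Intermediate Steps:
$E{\left(A,n \right)} = 4 + A + n$
$f = 75$ ($f = 15 \cdot 5 = 75$)
$G = -2180$ ($G = 28 - 2208 = -2180$)
$E{\left(-4,U \right)} G = \left(4 - 4 + 4\right) \left(-2180\right) = 4 \left(-2180\right) = -8720$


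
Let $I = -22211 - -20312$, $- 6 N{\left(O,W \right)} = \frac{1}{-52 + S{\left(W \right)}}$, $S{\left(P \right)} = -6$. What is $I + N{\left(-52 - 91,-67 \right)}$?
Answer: $- \frac{660851}{348} \approx -1899.0$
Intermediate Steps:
$N{\left(O,W \right)} = \frac{1}{348}$ ($N{\left(O,W \right)} = - \frac{1}{6 \left(-52 - 6\right)} = - \frac{1}{6 \left(-58\right)} = \left(- \frac{1}{6}\right) \left(- \frac{1}{58}\right) = \frac{1}{348}$)
$I = -1899$ ($I = -22211 + 20312 = -1899$)
$I + N{\left(-52 - 91,-67 \right)} = -1899 + \frac{1}{348} = - \frac{660851}{348}$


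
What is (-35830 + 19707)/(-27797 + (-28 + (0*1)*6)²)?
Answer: 16123/27013 ≈ 0.59686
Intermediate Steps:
(-35830 + 19707)/(-27797 + (-28 + (0*1)*6)²) = -16123/(-27797 + (-28 + 0*6)²) = -16123/(-27797 + (-28 + 0)²) = -16123/(-27797 + (-28)²) = -16123/(-27797 + 784) = -16123/(-27013) = -16123*(-1/27013) = 16123/27013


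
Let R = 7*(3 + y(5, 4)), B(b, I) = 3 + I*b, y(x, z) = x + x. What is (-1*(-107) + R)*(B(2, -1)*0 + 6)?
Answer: 1188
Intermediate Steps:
y(x, z) = 2*x
R = 91 (R = 7*(3 + 2*5) = 7*(3 + 10) = 7*13 = 91)
(-1*(-107) + R)*(B(2, -1)*0 + 6) = (-1*(-107) + 91)*((3 - 1*2)*0 + 6) = (107 + 91)*((3 - 2)*0 + 6) = 198*(1*0 + 6) = 198*(0 + 6) = 198*6 = 1188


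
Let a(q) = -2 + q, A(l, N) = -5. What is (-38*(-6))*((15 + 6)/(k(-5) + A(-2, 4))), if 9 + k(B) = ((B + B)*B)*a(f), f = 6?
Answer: 798/31 ≈ 25.742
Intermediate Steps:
k(B) = -9 + 8*B**2 (k(B) = -9 + ((B + B)*B)*(-2 + 6) = -9 + ((2*B)*B)*4 = -9 + (2*B**2)*4 = -9 + 8*B**2)
(-38*(-6))*((15 + 6)/(k(-5) + A(-2, 4))) = (-38*(-6))*((15 + 6)/((-9 + 8*(-5)**2) - 5)) = 228*(21/((-9 + 8*25) - 5)) = 228*(21/((-9 + 200) - 5)) = 228*(21/(191 - 5)) = 228*(21/186) = 228*(21*(1/186)) = 228*(7/62) = 798/31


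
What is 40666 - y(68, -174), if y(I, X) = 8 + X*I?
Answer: 52490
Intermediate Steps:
y(I, X) = 8 + I*X
40666 - y(68, -174) = 40666 - (8 + 68*(-174)) = 40666 - (8 - 11832) = 40666 - 1*(-11824) = 40666 + 11824 = 52490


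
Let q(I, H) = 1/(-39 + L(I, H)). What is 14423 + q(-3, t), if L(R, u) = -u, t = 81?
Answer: 1730759/120 ≈ 14423.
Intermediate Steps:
q(I, H) = 1/(-39 - H)
14423 + q(-3, t) = 14423 - 1/(39 + 81) = 14423 - 1/120 = 1730759/120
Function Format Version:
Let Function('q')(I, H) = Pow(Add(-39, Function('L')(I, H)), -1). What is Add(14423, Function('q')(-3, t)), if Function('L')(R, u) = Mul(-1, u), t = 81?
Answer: Rational(1730759, 120) ≈ 14423.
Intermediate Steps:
Function('q')(I, H) = Pow(Add(-39, Mul(-1, H)), -1)
Add(14423, Function('q')(-3, t)) = Add(14423, Mul(-1, Pow(Add(39, 81), -1))) = Add(14423, Mul(-1, Pow(120, -1))) = Add(14423, Mul(-1, Rational(1, 120))) = Add(14423, Rational(-1, 120)) = Rational(1730759, 120)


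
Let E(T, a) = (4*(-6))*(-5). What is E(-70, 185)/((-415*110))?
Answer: -12/4565 ≈ -0.0026287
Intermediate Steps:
E(T, a) = 120 (E(T, a) = -24*(-5) = 120)
E(-70, 185)/((-415*110)) = 120/((-415*110)) = 120/(-45650) = 120*(-1/45650) = -12/4565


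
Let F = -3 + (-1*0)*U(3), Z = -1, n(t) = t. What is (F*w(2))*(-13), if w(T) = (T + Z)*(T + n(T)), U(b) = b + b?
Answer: 156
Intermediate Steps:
U(b) = 2*b
w(T) = 2*T*(-1 + T) (w(T) = (T - 1)*(T + T) = (-1 + T)*(2*T) = 2*T*(-1 + T))
F = -3 (F = -3 + (-1*0)*(2*3) = -3 + 0*6 = -3 + 0 = -3)
(F*w(2))*(-13) = -6*2*(-1 + 2)*(-13) = -6*2*(-13) = -3*4*(-13) = -12*(-13) = 156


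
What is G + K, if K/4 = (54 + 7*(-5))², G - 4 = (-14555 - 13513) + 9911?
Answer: -16709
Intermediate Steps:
G = -18153 (G = 4 + ((-14555 - 13513) + 9911) = 4 + (-28068 + 9911) = 4 - 18157 = -18153)
K = 1444 (K = 4*(54 + 7*(-5))² = 4*(54 - 35)² = 4*19² = 4*361 = 1444)
G + K = -18153 + 1444 = -16709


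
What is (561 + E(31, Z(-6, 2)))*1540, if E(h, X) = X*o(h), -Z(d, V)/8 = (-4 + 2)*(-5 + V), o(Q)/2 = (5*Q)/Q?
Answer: 124740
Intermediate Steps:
o(Q) = 10 (o(Q) = 2*((5*Q)/Q) = 2*5 = 10)
Z(d, V) = -80 + 16*V (Z(d, V) = -8*(-4 + 2)*(-5 + V) = -(-16)*(-5 + V) = -8*(10 - 2*V) = -80 + 16*V)
E(h, X) = 10*X (E(h, X) = X*10 = 10*X)
(561 + E(31, Z(-6, 2)))*1540 = (561 + 10*(-80 + 16*2))*1540 = (561 + 10*(-80 + 32))*1540 = (561 + 10*(-48))*1540 = (561 - 480)*1540 = 81*1540 = 124740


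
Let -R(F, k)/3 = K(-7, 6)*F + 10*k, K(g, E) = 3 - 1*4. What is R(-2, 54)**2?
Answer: 2643876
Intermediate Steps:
K(g, E) = -1 (K(g, E) = 3 - 4 = -1)
R(F, k) = -30*k + 3*F (R(F, k) = -3*(-F + 10*k) = -30*k + 3*F)
R(-2, 54)**2 = (-30*54 + 3*(-2))**2 = (-1620 - 6)**2 = (-1626)**2 = 2643876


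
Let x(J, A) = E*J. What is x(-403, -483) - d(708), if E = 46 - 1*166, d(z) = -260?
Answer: 48620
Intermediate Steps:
E = -120 (E = 46 - 166 = -120)
x(J, A) = -120*J
x(-403, -483) - d(708) = -120*(-403) - 1*(-260) = 48360 + 260 = 48620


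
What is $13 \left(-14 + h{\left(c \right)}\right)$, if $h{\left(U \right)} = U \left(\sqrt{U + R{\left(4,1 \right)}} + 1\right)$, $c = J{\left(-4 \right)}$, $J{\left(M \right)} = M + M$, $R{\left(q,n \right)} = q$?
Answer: $-286 - 208 i \approx -286.0 - 208.0 i$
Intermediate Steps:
$J{\left(M \right)} = 2 M$
$c = -8$ ($c = 2 \left(-4\right) = -8$)
$h{\left(U \right)} = U \left(1 + \sqrt{4 + U}\right)$ ($h{\left(U \right)} = U \left(\sqrt{U + 4} + 1\right) = U \left(\sqrt{4 + U} + 1\right) = U \left(1 + \sqrt{4 + U}\right)$)
$13 \left(-14 + h{\left(c \right)}\right) = 13 \left(-14 - 8 \left(1 + \sqrt{4 - 8}\right)\right) = 13 \left(-14 - 8 \left(1 + \sqrt{-4}\right)\right) = 13 \left(-14 - 8 \left(1 + 2 i\right)\right) = 13 \left(-14 - \left(8 + 16 i\right)\right) = 13 \left(-22 - 16 i\right) = -286 - 208 i$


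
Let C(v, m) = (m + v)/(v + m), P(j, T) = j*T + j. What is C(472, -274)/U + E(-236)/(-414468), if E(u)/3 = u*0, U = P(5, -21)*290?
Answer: -1/29000 ≈ -3.4483e-5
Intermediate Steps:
P(j, T) = j + T*j (P(j, T) = T*j + j = j + T*j)
U = -29000 (U = (5*(1 - 21))*290 = (5*(-20))*290 = -100*290 = -29000)
C(v, m) = 1 (C(v, m) = (m + v)/(m + v) = 1)
E(u) = 0 (E(u) = 3*(u*0) = 3*0 = 0)
C(472, -274)/U + E(-236)/(-414468) = 1/(-29000) + 0/(-414468) = 1*(-1/29000) + 0*(-1/414468) = -1/29000 + 0 = -1/29000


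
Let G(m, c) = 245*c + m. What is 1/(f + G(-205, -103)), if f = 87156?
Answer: 1/61716 ≈ 1.6203e-5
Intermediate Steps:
G(m, c) = m + 245*c
1/(f + G(-205, -103)) = 1/(87156 + (-205 + 245*(-103))) = 1/(87156 + (-205 - 25235)) = 1/(87156 - 25440) = 1/61716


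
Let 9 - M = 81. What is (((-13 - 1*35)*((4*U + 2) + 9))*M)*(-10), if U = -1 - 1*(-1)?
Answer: -380160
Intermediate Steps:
M = -72 (M = 9 - 1*81 = 9 - 81 = -72)
U = 0 (U = -1 + 1 = 0)
(((-13 - 1*35)*((4*U + 2) + 9))*M)*(-10) = (((-13 - 1*35)*((4*0 + 2) + 9))*(-72))*(-10) = (((-13 - 35)*((0 + 2) + 9))*(-72))*(-10) = (-48*(2 + 9)*(-72))*(-10) = (-48*11*(-72))*(-10) = -528*(-72)*(-10) = 38016*(-10) = -380160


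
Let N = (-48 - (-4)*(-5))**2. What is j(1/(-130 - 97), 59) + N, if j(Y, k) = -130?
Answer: 4494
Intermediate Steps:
N = 4624 (N = (-48 - 1*20)**2 = (-48 - 20)**2 = (-68)**2 = 4624)
j(1/(-130 - 97), 59) + N = -130 + 4624 = 4494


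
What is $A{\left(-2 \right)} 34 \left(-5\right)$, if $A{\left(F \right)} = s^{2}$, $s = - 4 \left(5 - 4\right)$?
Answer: $-2720$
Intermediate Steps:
$s = -4$ ($s = \left(-4\right) 1 = -4$)
$A{\left(F \right)} = 16$ ($A{\left(F \right)} = \left(-4\right)^{2} = 16$)
$A{\left(-2 \right)} 34 \left(-5\right) = 16 \cdot 34 \left(-5\right) = 544 \left(-5\right) = -2720$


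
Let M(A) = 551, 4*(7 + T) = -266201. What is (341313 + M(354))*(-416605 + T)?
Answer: -165175779434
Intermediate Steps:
T = -266229/4 (T = -7 + (¼)*(-266201) = -7 - 266201/4 = -266229/4 ≈ -66557.)
(341313 + M(354))*(-416605 + T) = (341313 + 551)*(-416605 - 266229/4) = 341864*(-1932649/4) = -165175779434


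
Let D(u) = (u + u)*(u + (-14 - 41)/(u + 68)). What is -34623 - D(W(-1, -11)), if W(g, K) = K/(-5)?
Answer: -303871517/8775 ≈ -34629.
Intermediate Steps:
W(g, K) = -K/5 (W(g, K) = K*(-⅕) = -K/5)
D(u) = 2*u*(u - 55/(68 + u)) (D(u) = (2*u)*(u - 55/(68 + u)) = 2*u*(u - 55/(68 + u)))
-34623 - D(W(-1, -11)) = -34623 - 2*(-⅕*(-11))*(-55 + (-⅕*(-11))² + 68*(-⅕*(-11)))/(68 - ⅕*(-11)) = -34623 - 2*11*(-55 + (11/5)² + 68*(11/5))/(5*(68 + 11/5)) = -34623 - 2*11*(-55 + 121/25 + 748/5)/(5*351/5) = -34623 - 2*11*5*2486/(5*351*25) = -34623 - 1*54692/8775 = -34623 - 54692/8775 = -303871517/8775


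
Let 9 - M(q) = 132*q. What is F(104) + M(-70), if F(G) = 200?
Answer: 9449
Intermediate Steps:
M(q) = 9 - 132*q
F(104) + M(-70) = 200 + (9 - 132*(-70)) = 200 + (9 + 9240) = 200 + 9249 = 9449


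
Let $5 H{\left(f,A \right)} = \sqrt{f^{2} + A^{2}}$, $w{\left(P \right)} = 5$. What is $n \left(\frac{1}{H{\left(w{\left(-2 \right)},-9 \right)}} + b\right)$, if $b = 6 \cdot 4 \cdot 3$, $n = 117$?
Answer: $8424 + \frac{585 \sqrt{106}}{106} \approx 8480.8$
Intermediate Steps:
$b = 72$ ($b = 6 \cdot 12 = 72$)
$H{\left(f,A \right)} = \frac{\sqrt{A^{2} + f^{2}}}{5}$ ($H{\left(f,A \right)} = \frac{\sqrt{f^{2} + A^{2}}}{5} = \frac{\sqrt{A^{2} + f^{2}}}{5}$)
$n \left(\frac{1}{H{\left(w{\left(-2 \right)},-9 \right)}} + b\right) = 117 \left(\frac{1}{\frac{1}{5} \sqrt{\left(-9\right)^{2} + 5^{2}}} + 72\right) = 117 \left(\frac{1}{\frac{1}{5} \sqrt{81 + 25}} + 72\right) = 117 \left(\frac{1}{\frac{1}{5} \sqrt{106}} + 72\right) = 117 \left(\frac{5 \sqrt{106}}{106} + 72\right) = 117 \left(72 + \frac{5 \sqrt{106}}{106}\right) = 8424 + \frac{585 \sqrt{106}}{106}$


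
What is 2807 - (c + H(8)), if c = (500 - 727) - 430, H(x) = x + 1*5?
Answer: 3451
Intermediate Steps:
H(x) = 5 + x (H(x) = x + 5 = 5 + x)
c = -657 (c = -227 - 430 = -657)
2807 - (c + H(8)) = 2807 - (-657 + (5 + 8)) = 2807 - (-657 + 13) = 2807 - 1*(-644) = 2807 + 644 = 3451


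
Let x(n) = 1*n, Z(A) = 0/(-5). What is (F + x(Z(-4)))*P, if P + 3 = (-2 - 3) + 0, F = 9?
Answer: -72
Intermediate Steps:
Z(A) = 0 (Z(A) = 0*(-1/5) = 0)
x(n) = n
P = -8 (P = -3 + ((-2 - 3) + 0) = -3 + (-5 + 0) = -3 - 5 = -8)
(F + x(Z(-4)))*P = (9 + 0)*(-8) = 9*(-8) = -72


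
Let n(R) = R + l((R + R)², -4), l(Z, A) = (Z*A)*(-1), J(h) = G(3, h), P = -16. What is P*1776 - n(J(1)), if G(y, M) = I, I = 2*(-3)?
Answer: -28986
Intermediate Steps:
I = -6
G(y, M) = -6
J(h) = -6
l(Z, A) = -A*Z (l(Z, A) = (A*Z)*(-1) = -A*Z)
n(R) = R + 16*R² (n(R) = R - 1*(-4)*(R + R)² = R - 1*(-4)*(2*R)² = R - 1*(-4)*4*R² = R + 16*R²)
P*1776 - n(J(1)) = -16*1776 - (-6)*(1 + 16*(-6)) = -28416 - (-6)*(1 - 96) = -28416 - (-6)*(-95) = -28416 - 1*570 = -28416 - 570 = -28986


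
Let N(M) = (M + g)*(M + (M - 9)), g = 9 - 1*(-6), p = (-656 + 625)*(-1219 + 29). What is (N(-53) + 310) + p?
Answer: 41570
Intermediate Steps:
p = 36890 (p = -31*(-1190) = 36890)
g = 15 (g = 9 + 6 = 15)
N(M) = (-9 + 2*M)*(15 + M) (N(M) = (M + 15)*(M + (M - 9)) = (15 + M)*(M + (-9 + M)) = (15 + M)*(-9 + 2*M) = (-9 + 2*M)*(15 + M))
(N(-53) + 310) + p = ((-135 + 2*(-53)² + 21*(-53)) + 310) + 36890 = ((-135 + 2*2809 - 1113) + 310) + 36890 = ((-135 + 5618 - 1113) + 310) + 36890 = (4370 + 310) + 36890 = 4680 + 36890 = 41570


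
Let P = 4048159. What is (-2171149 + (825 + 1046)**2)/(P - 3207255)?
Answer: 332373/210226 ≈ 1.5810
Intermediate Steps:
(-2171149 + (825 + 1046)**2)/(P - 3207255) = (-2171149 + (825 + 1046)**2)/(4048159 - 3207255) = (-2171149 + 1871**2)/840904 = (-2171149 + 3500641)*(1/840904) = 1329492*(1/840904) = 332373/210226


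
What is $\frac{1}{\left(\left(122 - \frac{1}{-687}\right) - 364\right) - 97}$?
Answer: $- \frac{687}{232892} \approx -0.0029499$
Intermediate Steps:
$\frac{1}{\left(\left(122 - \frac{1}{-687}\right) - 364\right) - 97} = \frac{1}{\left(\left(122 - - \frac{1}{687}\right) - 364\right) - 97} = \frac{1}{\left(\left(122 + \frac{1}{687}\right) - 364\right) - 97} = \frac{1}{\left(\frac{83815}{687} - 364\right) - 97} = \frac{1}{- \frac{166253}{687} - 97} = \frac{1}{- \frac{232892}{687}} = - \frac{687}{232892}$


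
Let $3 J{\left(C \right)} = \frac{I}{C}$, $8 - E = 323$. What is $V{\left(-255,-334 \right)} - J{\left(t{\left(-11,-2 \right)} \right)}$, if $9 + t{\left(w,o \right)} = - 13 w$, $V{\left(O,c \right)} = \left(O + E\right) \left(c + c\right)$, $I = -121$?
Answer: $\frac{153065641}{402} \approx 3.8076 \cdot 10^{5}$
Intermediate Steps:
$E = -315$ ($E = 8 - 323 = -315$)
$V{\left(O,c \right)} = 2 c \left(-315 + O\right)$ ($V{\left(O,c \right)} = \left(O - 315\right) \left(c + c\right) = \left(-315 + O\right) 2 c = 2 c \left(-315 + O\right)$)
$t{\left(w,o \right)} = -9 - 13 w$
$J{\left(C \right)} = - \frac{121}{3 C}$ ($J{\left(C \right)} = \frac{\left(-121\right) \frac{1}{C}}{3} = - \frac{121}{3 C}$)
$V{\left(-255,-334 \right)} - J{\left(t{\left(-11,-2 \right)} \right)} = 2 \left(-334\right) \left(-315 - 255\right) - - \frac{121}{3 \left(-9 - -143\right)} = 2 \left(-334\right) \left(-570\right) - - \frac{121}{3 \left(-9 + 143\right)} = 380760 - - \frac{121}{3 \cdot 134} = 380760 - \left(- \frac{121}{3}\right) \frac{1}{134} = 380760 - - \frac{121}{402} = 380760 + \frac{121}{402} = \frac{153065641}{402}$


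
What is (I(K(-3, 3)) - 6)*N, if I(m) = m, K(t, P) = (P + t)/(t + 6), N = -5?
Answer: 30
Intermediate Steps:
K(t, P) = (P + t)/(6 + t)
(I(K(-3, 3)) - 6)*N = ((3 - 3)/(6 - 3) - 6)*(-5) = (0/3 - 6)*(-5) = ((⅓)*0 - 6)*(-5) = (0 - 6)*(-5) = -6*(-5) = 30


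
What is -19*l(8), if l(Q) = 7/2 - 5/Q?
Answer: -437/8 ≈ -54.625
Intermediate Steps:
l(Q) = 7/2 - 5/Q (l(Q) = 7*(½) - 5/Q = 7/2 - 5/Q)
-19*l(8) = -19*(7/2 - 5/8) = -19*23/8 = -437/8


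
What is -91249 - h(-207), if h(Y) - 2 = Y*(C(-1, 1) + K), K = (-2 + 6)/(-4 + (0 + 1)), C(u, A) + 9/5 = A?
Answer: -458463/5 ≈ -91693.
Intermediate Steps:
C(u, A) = -9/5 + A
K = -4/3 (K = 4/(-4 + 1) = 4/(-3) = 4*(-⅓) = -4/3 ≈ -1.3333)
h(Y) = 2 - 32*Y/15 (h(Y) = 2 + Y*((-9/5 + 1) - 4/3) = 2 + Y*(-⅘ - 4/3) = 2 + Y*(-32/15) = 2 - 32*Y/15)
-91249 - h(-207) = -91249 - (2 - 32/15*(-207)) = -91249 - (2 + 2208/5) = -91249 - 1*2218/5 = -91249 - 2218/5 = -458463/5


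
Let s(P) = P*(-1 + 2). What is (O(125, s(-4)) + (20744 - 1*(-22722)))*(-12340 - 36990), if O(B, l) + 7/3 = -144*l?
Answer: -6517430270/3 ≈ -2.1725e+9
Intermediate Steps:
s(P) = P (s(P) = P*1 = P)
O(B, l) = -7/3 - 144*l
(O(125, s(-4)) + (20744 - 1*(-22722)))*(-12340 - 36990) = ((-7/3 - 144*(-4)) + (20744 - 1*(-22722)))*(-12340 - 36990) = ((-7/3 + 576) + (20744 + 22722))*(-49330) = (1721/3 + 43466)*(-49330) = (132119/3)*(-49330) = -6517430270/3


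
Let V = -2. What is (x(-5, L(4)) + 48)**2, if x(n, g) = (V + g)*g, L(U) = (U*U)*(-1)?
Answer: 112896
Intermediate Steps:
L(U) = -U**2 (L(U) = U**2*(-1) = -U**2)
x(n, g) = g*(-2 + g) (x(n, g) = (-2 + g)*g = g*(-2 + g))
(x(-5, L(4)) + 48)**2 = ((-1*4**2)*(-2 - 1*4**2) + 48)**2 = ((-1*16)*(-2 - 1*16) + 48)**2 = (-16*(-2 - 16) + 48)**2 = (-16*(-18) + 48)**2 = (288 + 48)**2 = 336**2 = 112896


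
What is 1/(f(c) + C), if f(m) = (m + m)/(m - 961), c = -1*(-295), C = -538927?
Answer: -333/179462986 ≈ -1.8555e-6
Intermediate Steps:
c = 295
f(m) = 2*m/(-961 + m) (f(m) = (2*m)/(-961 + m) = 2*m/(-961 + m))
1/(f(c) + C) = 1/(2*295/(-961 + 295) - 538927) = 1/(2*295/(-666) - 538927) = 1/(2*295*(-1/666) - 538927) = 1/(-295/333 - 538927) = 1/(-179462986/333) = -333/179462986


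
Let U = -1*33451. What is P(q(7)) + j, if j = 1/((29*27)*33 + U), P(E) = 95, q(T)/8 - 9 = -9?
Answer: 723139/7612 ≈ 95.000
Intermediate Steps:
U = -33451
q(T) = 0 (q(T) = 72 + 8*(-9) = 72 - 72 = 0)
j = -1/7612 (j = 1/((29*27)*33 - 33451) = 1/(783*33 - 33451) = 1/(25839 - 33451) = 1/(-7612) = -1/7612 ≈ -0.00013137)
P(q(7)) + j = 95 - 1/7612 = 723139/7612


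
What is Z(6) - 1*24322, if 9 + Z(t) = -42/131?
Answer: -3187403/131 ≈ -24331.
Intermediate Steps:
Z(t) = -1221/131 (Z(t) = -9 - 42/131 = -1221/131)
Z(6) - 1*24322 = -1221/131 - 1*24322 = -1221/131 - 24322 = -3187403/131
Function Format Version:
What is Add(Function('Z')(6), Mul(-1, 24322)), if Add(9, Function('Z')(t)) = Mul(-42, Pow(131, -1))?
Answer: Rational(-3187403, 131) ≈ -24331.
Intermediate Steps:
Function('Z')(t) = Rational(-1221, 131) (Function('Z')(t) = Add(-9, Mul(-42, Pow(131, -1))) = Add(-9, Mul(-42, Rational(1, 131))) = Add(-9, Rational(-42, 131)) = Rational(-1221, 131))
Add(Function('Z')(6), Mul(-1, 24322)) = Add(Rational(-1221, 131), Mul(-1, 24322)) = Add(Rational(-1221, 131), -24322) = Rational(-3187403, 131)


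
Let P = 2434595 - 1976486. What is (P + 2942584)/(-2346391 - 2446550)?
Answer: -3400693/4792941 ≈ -0.70952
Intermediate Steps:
P = 458109
(P + 2942584)/(-2346391 - 2446550) = (458109 + 2942584)/(-2346391 - 2446550) = 3400693/(-4792941) = 3400693*(-1/4792941) = -3400693/4792941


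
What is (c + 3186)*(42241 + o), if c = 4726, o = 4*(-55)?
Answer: 332470152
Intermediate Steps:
o = -220
(c + 3186)*(42241 + o) = (4726 + 3186)*(42241 - 220) = 7912*42021 = 332470152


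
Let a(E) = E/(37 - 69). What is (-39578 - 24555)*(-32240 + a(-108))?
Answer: 16539451769/8 ≈ 2.0674e+9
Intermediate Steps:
a(E) = -E/32 (a(E) = E/(-32) = E*(-1/32) = -E/32)
(-39578 - 24555)*(-32240 + a(-108)) = (-39578 - 24555)*(-32240 - 1/32*(-108)) = -64133*(-32240 + 27/8) = -64133*(-257893/8) = 16539451769/8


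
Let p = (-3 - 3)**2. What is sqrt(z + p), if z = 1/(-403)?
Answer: sqrt(5846321)/403 ≈ 5.9998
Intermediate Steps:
p = 36 (p = (-6)**2 = 36)
z = -1/403 ≈ -0.0024814
sqrt(z + p) = sqrt(-1/403 + 36) = sqrt(14507/403) = sqrt(5846321)/403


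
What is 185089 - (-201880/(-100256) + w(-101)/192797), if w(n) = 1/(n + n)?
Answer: 45166653716868427/244029332404 ≈ 1.8509e+5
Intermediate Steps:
w(n) = 1/(2*n)
185089 - (-201880/(-100256) + w(-101)/192797) = 185089 - (-201880/(-100256) + ((½)/(-101))/192797) = 185089 - (-201880*(-1/100256) + ((½)*(-1/101))*(1/192797)) = 185089 - (25235/12532 - 1/202*1/192797) = 185089 - (25235/12532 - 1/38944994) = 185089 - 1*491388455529/244029332404 = 185089 - 491388455529/244029332404 = 45166653716868427/244029332404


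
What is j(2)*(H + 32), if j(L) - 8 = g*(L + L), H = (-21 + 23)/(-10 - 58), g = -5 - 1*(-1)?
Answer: -4348/17 ≈ -255.76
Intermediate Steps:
g = -4 (g = -5 + 1 = -4)
H = -1/34 (H = 2/(-68) = 2*(-1/68) = -1/34 ≈ -0.029412)
j(L) = 8 - 8*L (j(L) = 8 - 4*(L + L) = 8 - 8*L)
j(2)*(H + 32) = (8 - 8*2)*(-1/34 + 32) = (8 - 16)*(1087/34) = -8*1087/34 = -4348/17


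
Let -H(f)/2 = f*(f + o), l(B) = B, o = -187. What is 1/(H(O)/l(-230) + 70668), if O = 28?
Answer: 115/8122368 ≈ 1.4158e-5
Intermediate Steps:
H(f) = -2*f*(-187 + f) (H(f) = -2*f*(f - 187) = -2*f*(-187 + f))
1/(H(O)/l(-230) + 70668) = 1/((2*28*(187 - 1*28))/(-230) + 70668) = 1/((2*28*(187 - 28))*(-1/230) + 70668) = 1/((2*28*159)*(-1/230) + 70668) = 1/(8904*(-1/230) + 70668) = 1/(-4452/115 + 70668) = 1/(8122368/115) = 115/8122368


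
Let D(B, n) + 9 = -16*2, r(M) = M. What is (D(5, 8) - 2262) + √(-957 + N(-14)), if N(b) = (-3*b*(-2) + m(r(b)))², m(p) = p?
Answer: -2303 + √8647 ≈ -2210.0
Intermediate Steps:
D(B, n) = -41 (D(B, n) = -9 - 16*2 = -9 - 32 = -41)
N(b) = 49*b² (N(b) = (-3*b*(-2) + b)² = (6*b + b)² = (7*b)² = 49*b²)
(D(5, 8) - 2262) + √(-957 + N(-14)) = (-41 - 2262) + √(-957 + 49*(-14)²) = -2303 + √(-957 + 49*196) = -2303 + √(-957 + 9604) = -2303 + √8647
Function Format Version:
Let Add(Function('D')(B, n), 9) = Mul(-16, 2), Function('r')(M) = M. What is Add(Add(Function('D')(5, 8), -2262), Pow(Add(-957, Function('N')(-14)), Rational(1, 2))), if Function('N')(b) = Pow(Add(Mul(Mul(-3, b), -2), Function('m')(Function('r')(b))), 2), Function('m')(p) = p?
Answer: Add(-2303, Pow(8647, Rational(1, 2))) ≈ -2210.0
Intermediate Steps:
Function('D')(B, n) = -41 (Function('D')(B, n) = Add(-9, Mul(-16, 2)) = Add(-9, -32) = -41)
Function('N')(b) = Mul(49, Pow(b, 2)) (Function('N')(b) = Pow(Add(Mul(Mul(-3, b), -2), b), 2) = Pow(Add(Mul(6, b), b), 2) = Pow(Mul(7, b), 2) = Mul(49, Pow(b, 2)))
Add(Add(Function('D')(5, 8), -2262), Pow(Add(-957, Function('N')(-14)), Rational(1, 2))) = Add(Add(-41, -2262), Pow(Add(-957, Mul(49, Pow(-14, 2))), Rational(1, 2))) = Add(-2303, Pow(Add(-957, Mul(49, 196)), Rational(1, 2))) = Add(-2303, Pow(Add(-957, 9604), Rational(1, 2))) = Add(-2303, Pow(8647, Rational(1, 2)))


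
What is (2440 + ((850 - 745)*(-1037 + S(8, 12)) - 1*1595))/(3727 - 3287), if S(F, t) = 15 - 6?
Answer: -21419/88 ≈ -243.40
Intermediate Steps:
S(F, t) = 9
(2440 + ((850 - 745)*(-1037 + S(8, 12)) - 1*1595))/(3727 - 3287) = (2440 + ((850 - 745)*(-1037 + 9) - 1*1595))/(3727 - 3287) = (2440 + (105*(-1028) - 1595))/440 = (2440 + (-107940 - 1595))*(1/440) = (2440 - 109535)*(1/440) = -107095*1/440 = -21419/88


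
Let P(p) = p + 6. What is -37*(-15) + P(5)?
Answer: 566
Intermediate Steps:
P(p) = 6 + p
-37*(-15) + P(5) = -37*(-15) + (6 + 5) = 555 + 11 = 566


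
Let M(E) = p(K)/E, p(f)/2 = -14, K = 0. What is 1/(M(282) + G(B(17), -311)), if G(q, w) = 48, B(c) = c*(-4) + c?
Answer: 141/6754 ≈ 0.020877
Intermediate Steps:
B(c) = -3*c (B(c) = -4*c + c = -3*c)
p(f) = -28 (p(f) = 2*(-14) = -28)
M(E) = -28/E
1/(M(282) + G(B(17), -311)) = 1/(-28/282 + 48) = 1/(-28*1/282 + 48) = 1/(-14/141 + 48) = 1/(6754/141) = 141/6754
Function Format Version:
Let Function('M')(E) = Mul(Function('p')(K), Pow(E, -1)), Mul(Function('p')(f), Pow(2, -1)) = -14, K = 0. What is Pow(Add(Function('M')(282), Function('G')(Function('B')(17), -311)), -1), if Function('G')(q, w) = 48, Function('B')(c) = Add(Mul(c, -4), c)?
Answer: Rational(141, 6754) ≈ 0.020877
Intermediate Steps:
Function('B')(c) = Mul(-3, c) (Function('B')(c) = Add(Mul(-4, c), c) = Mul(-3, c))
Function('p')(f) = -28 (Function('p')(f) = Mul(2, -14) = -28)
Function('M')(E) = Mul(-28, Pow(E, -1))
Pow(Add(Function('M')(282), Function('G')(Function('B')(17), -311)), -1) = Pow(Add(Mul(-28, Pow(282, -1)), 48), -1) = Pow(Add(Mul(-28, Rational(1, 282)), 48), -1) = Pow(Add(Rational(-14, 141), 48), -1) = Pow(Rational(6754, 141), -1) = Rational(141, 6754)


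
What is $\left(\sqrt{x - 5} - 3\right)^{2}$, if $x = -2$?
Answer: $\left(3 - i \sqrt{7}\right)^{2} \approx 2.0 - 15.875 i$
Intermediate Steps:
$\left(\sqrt{x - 5} - 3\right)^{2} = \left(\sqrt{-2 - 5} - 3\right)^{2} = \left(\sqrt{-7} - 3\right)^{2} = \left(i \sqrt{7} - 3\right)^{2} = \left(-3 + i \sqrt{7}\right)^{2}$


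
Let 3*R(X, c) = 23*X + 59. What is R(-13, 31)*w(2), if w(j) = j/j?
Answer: -80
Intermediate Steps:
w(j) = 1
R(X, c) = 59/3 + 23*X/3 (R(X, c) = (23*X + 59)/3 = (59 + 23*X)/3 = 59/3 + 23*X/3)
R(-13, 31)*w(2) = (59/3 + (23/3)*(-13))*1 = (59/3 - 299/3)*1 = -80*1 = -80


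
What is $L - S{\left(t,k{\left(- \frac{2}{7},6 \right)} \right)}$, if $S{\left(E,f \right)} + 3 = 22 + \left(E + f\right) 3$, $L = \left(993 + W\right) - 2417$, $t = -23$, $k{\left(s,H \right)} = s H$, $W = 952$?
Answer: $- \frac{2918}{7} \approx -416.86$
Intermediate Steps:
$k{\left(s,H \right)} = H s$
$L = -472$ ($L = \left(993 + 952\right) - 2417 = 1945 - 2417 = -472$)
$S{\left(E,f \right)} = 19 + 3 E + 3 f$ ($S{\left(E,f \right)} = -3 + \left(22 + \left(E + f\right) 3\right) = -3 + \left(22 + \left(3 E + 3 f\right)\right) = -3 + \left(22 + 3 E + 3 f\right) = 19 + 3 E + 3 f$)
$L - S{\left(t,k{\left(- \frac{2}{7},6 \right)} \right)} = -472 - \left(19 + 3 \left(-23\right) + 3 \cdot 6 \left(- \frac{2}{7}\right)\right) = -472 - \left(19 - 69 + 3 \cdot 6 \left(\left(-2\right) \frac{1}{7}\right)\right) = -472 - \left(19 - 69 + 3 \cdot 6 \left(- \frac{2}{7}\right)\right) = -472 - \left(19 - 69 + 3 \left(- \frac{12}{7}\right)\right) = -472 - \left(19 - 69 - \frac{36}{7}\right) = -472 - - \frac{386}{7} = -472 + \frac{386}{7} = - \frac{2918}{7}$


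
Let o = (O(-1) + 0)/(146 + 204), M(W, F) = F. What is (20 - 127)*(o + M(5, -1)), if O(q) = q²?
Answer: 37343/350 ≈ 106.69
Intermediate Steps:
o = 1/350 (o = ((-1)² + 0)/(146 + 204) = (1 + 0)/350 = 1*(1/350) = 1/350 ≈ 0.0028571)
(20 - 127)*(o + M(5, -1)) = (20 - 127)*(1/350 - 1) = -107*(-349/350) = 37343/350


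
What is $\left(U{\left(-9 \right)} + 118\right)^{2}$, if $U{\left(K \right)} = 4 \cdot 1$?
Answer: $14884$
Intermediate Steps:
$U{\left(K \right)} = 4$
$\left(U{\left(-9 \right)} + 118\right)^{2} = \left(4 + 118\right)^{2} = 122^{2} = 14884$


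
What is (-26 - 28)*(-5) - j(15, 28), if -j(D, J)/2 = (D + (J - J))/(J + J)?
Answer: 7575/28 ≈ 270.54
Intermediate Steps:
j(D, J) = -D/J (j(D, J) = -2*(D + (J - J))/(J + J) = -2*(D + 0)/(2*J) = -2*D*1/(2*J) = -D/J)
(-26 - 28)*(-5) - j(15, 28) = (-26 - 28)*(-5) - (-1)*15/28 = -54*(-5) - (-1)*15/28 = 270 - 1*(-15/28) = 270 + 15/28 = 7575/28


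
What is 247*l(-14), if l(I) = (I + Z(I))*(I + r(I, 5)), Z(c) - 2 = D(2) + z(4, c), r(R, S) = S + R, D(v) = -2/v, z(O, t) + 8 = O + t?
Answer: 176111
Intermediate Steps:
z(O, t) = -8 + O + t (z(O, t) = -8 + (O + t) = -8 + O + t)
r(R, S) = R + S
Z(c) = -3 + c (Z(c) = 2 + (-2/2 + (-8 + 4 + c)) = 2 + (-2*½ + (-4 + c)) = 2 + (-1 + (-4 + c)) = 2 + (-5 + c) = -3 + c)
l(I) = (-3 + 2*I)*(5 + 2*I) (l(I) = (I + (-3 + I))*(I + (I + 5)) = (-3 + 2*I)*(I + (5 + I)) = (-3 + 2*I)*(5 + 2*I))
247*l(-14) = 247*(-15 + 4*(-14) + 4*(-14)²) = 247*(-15 - 56 + 4*196) = 247*(-15 - 56 + 784) = 247*713 = 176111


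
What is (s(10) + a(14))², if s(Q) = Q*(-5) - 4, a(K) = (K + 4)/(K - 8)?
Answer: 2601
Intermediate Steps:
a(K) = (4 + K)/(-8 + K)
s(Q) = -4 - 5*Q (s(Q) = -5*Q - 4 = -4 - 5*Q)
(s(10) + a(14))² = ((-4 - 5*10) + (4 + 14)/(-8 + 14))² = ((-4 - 50) + 18/6)² = (-54 + (⅙)*18)² = (-54 + 3)² = (-51)² = 2601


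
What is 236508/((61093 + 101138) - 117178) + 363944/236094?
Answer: 36117444392/5318371491 ≈ 6.7911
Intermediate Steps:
236508/((61093 + 101138) - 117178) + 363944/236094 = 236508/(162231 - 117178) + 363944*(1/236094) = 236508/45053 + 181972/118047 = 36117444392/5318371491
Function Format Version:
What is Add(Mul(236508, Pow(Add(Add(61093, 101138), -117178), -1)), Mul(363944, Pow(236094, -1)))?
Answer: Rational(36117444392, 5318371491) ≈ 6.7911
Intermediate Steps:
Add(Mul(236508, Pow(Add(Add(61093, 101138), -117178), -1)), Mul(363944, Pow(236094, -1))) = Add(Mul(236508, Pow(Add(162231, -117178), -1)), Mul(363944, Rational(1, 236094))) = Add(Mul(236508, Pow(45053, -1)), Rational(181972, 118047)) = Add(Mul(236508, Rational(1, 45053)), Rational(181972, 118047)) = Add(Rational(236508, 45053), Rational(181972, 118047)) = Rational(36117444392, 5318371491)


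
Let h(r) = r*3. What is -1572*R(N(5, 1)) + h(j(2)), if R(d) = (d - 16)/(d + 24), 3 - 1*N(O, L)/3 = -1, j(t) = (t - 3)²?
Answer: 533/3 ≈ 177.67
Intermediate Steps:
j(t) = (-3 + t)²
N(O, L) = 12 (N(O, L) = 9 - 3*(-1) = 9 + 3 = 12)
h(r) = 3*r
R(d) = (-16 + d)/(24 + d)
-1572*R(N(5, 1)) + h(j(2)) = -1572*(-16 + 12)/(24 + 12) + 3*(-3 + 2)² = -1572*(-4)/36 + 3*(-1)² = -131*(-4)/3 + 3*1 = -1572*(-⅑) + 3 = 524/3 + 3 = 533/3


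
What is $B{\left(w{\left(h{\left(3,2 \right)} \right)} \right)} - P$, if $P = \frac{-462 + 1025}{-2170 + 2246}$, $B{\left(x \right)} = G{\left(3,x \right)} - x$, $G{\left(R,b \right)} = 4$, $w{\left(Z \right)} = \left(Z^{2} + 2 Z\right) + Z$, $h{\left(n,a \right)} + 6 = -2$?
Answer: $- \frac{3299}{76} \approx -43.408$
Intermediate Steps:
$h{\left(n,a \right)} = -8$ ($h{\left(n,a \right)} = -6 - 2 = -8$)
$w{\left(Z \right)} = Z^{2} + 3 Z$
$B{\left(x \right)} = 4 - x$
$P = \frac{563}{76} \approx 7.4079$
$B{\left(w{\left(h{\left(3,2 \right)} \right)} \right)} - P = \left(4 - - 8 \left(3 - 8\right)\right) - \frac{563}{76} = \left(4 - \left(-8\right) \left(-5\right)\right) - \frac{563}{76} = \left(4 - 40\right) - \frac{563}{76} = -36 - \frac{563}{76} = - \frac{3299}{76}$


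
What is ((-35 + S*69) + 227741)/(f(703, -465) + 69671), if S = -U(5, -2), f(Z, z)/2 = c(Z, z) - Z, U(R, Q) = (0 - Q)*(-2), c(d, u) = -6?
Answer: 75994/22751 ≈ 3.3402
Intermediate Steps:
U(R, Q) = 2*Q (U(R, Q) = -Q*(-2) = 2*Q)
f(Z, z) = -12 - 2*Z (f(Z, z) = 2*(-6 - Z) = -12 - 2*Z)
S = 4 (S = -2*(-2) = -1*(-4) = 4)
((-35 + S*69) + 227741)/(f(703, -465) + 69671) = ((-35 + 4*69) + 227741)/((-12 - 2*703) + 69671) = ((-35 + 276) + 227741)/((-12 - 1406) + 69671) = (241 + 227741)/(-1418 + 69671) = 227982/68253 = 227982*(1/68253) = 75994/22751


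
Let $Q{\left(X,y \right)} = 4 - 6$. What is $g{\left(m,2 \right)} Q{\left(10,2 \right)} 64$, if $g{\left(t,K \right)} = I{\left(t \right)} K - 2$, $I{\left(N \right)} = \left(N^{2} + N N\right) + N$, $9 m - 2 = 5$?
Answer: $- \frac{20480}{81} \approx -252.84$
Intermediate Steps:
$m = \frac{7}{9}$ ($m = \frac{2}{9} + \frac{1}{9} \cdot 5 = \frac{2}{9} + \frac{5}{9} = \frac{7}{9} \approx 0.77778$)
$I{\left(N \right)} = N + 2 N^{2}$ ($I{\left(N \right)} = \left(N^{2} + N^{2}\right) + N = 2 N^{2} + N = N + 2 N^{2}$)
$g{\left(t,K \right)} = -2 + K t \left(1 + 2 t\right)$ ($g{\left(t,K \right)} = t \left(1 + 2 t\right) K - 2 = K t \left(1 + 2 t\right) - 2 = -2 + K t \left(1 + 2 t\right)$)
$Q{\left(X,y \right)} = -2$ ($Q{\left(X,y \right)} = 4 - 6 = -2$)
$g{\left(m,2 \right)} Q{\left(10,2 \right)} 64 = \left(-2 + 2 \cdot \frac{7}{9} \left(1 + 2 \cdot \frac{7}{9}\right)\right) \left(-2\right) 64 = \left(-2 + 2 \cdot \frac{7}{9} \left(1 + \frac{14}{9}\right)\right) \left(-2\right) 64 = \left(-2 + 2 \cdot \frac{7}{9} \cdot \frac{23}{9}\right) \left(-2\right) 64 = \left(-2 + \frac{322}{81}\right) \left(-2\right) 64 = \frac{160}{81} \left(-2\right) 64 = \left(- \frac{320}{81}\right) 64 = - \frac{20480}{81}$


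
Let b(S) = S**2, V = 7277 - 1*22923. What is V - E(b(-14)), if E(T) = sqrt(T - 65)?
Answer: -15646 - sqrt(131) ≈ -15657.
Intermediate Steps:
V = -15646 (V = 7277 - 22923 = -15646)
E(T) = sqrt(-65 + T)
V - E(b(-14)) = -15646 - sqrt(-65 + (-14)**2) = -15646 - sqrt(-65 + 196) = -15646 - sqrt(131)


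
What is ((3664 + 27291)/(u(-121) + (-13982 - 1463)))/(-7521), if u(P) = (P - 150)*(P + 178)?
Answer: 30955/232338732 ≈ 0.00013323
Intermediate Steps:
u(P) = (-150 + P)*(178 + P)
((3664 + 27291)/(u(-121) + (-13982 - 1463)))/(-7521) = ((3664 + 27291)/((-26700 + (-121)² + 28*(-121)) + (-13982 - 1463)))/(-7521) = (30955/((-26700 + 14641 - 3388) - 15445))*(-1/7521) = (30955/(-15447 - 15445))*(-1/7521) = (30955/(-30892))*(-1/7521) = (30955*(-1/30892))*(-1/7521) = -30955/30892*(-1/7521) = 30955/232338732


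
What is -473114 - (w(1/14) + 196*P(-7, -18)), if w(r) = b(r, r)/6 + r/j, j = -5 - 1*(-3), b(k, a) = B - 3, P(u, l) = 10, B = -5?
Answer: -39906101/84 ≈ -4.7507e+5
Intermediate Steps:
b(k, a) = -8 (b(k, a) = -5 - 3 = -8)
j = -2 (j = -5 + 3 = -2)
w(r) = -4/3 - r/2 (w(r) = -8/6 + r/(-2) = -8*1/6 + r*(-1/2) = -4/3 - r/2)
-473114 - (w(1/14) + 196*P(-7, -18)) = -473114 - ((-4/3 - 1/2/14) + 196*10) = -473114 - ((-4/3 - 1/2*1/14) + 1960) = -473114 - ((-4/3 - 1/28) + 1960) = -473114 - (-115/84 + 1960) = -473114 - 1*164525/84 = -473114 - 164525/84 = -39906101/84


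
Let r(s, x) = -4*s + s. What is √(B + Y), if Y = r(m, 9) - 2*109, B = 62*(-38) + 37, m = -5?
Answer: I*√2522 ≈ 50.22*I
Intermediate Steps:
r(s, x) = -3*s
B = -2319 (B = -2356 + 37 = -2319)
Y = -203 (Y = -3*(-5) - 2*109 = 15 - 218 = -203)
√(B + Y) = √(-2319 - 203) = √(-2522) = I*√2522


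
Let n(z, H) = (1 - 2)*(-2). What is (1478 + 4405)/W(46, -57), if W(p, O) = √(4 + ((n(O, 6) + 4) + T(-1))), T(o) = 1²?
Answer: 5883*√11/11 ≈ 1773.8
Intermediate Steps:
n(z, H) = 2 (n(z, H) = -1*(-2) = 2)
T(o) = 1
W(p, O) = √11 (W(p, O) = √(4 + ((2 + 4) + 1)) = √(4 + (6 + 1)) = √(4 + 7) = √11)
(1478 + 4405)/W(46, -57) = (1478 + 4405)/(√11) = 5883*(√11/11) = 5883*√11/11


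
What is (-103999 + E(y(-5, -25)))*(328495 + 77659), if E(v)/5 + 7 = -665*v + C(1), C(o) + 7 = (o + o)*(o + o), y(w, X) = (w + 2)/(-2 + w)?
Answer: -42838686996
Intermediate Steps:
y(w, X) = (2 + w)/(-2 + w)
C(o) = -7 + 4*o² (C(o) = -7 + (o + o)*(o + o) = -7 + (2*o)*(2*o) = -7 + 4*o²)
E(v) = -50 - 3325*v (E(v) = -35 + 5*(-665*v + (-7 + 4*1²)) = -35 + 5*(-665*v + (-7 + 4*1)) = -35 + 5*(-665*v + (-7 + 4)) = -35 + 5*(-665*v - 3) = -35 + 5*(-3 - 665*v) = -35 + (-15 - 3325*v) = -50 - 3325*v)
(-103999 + E(y(-5, -25)))*(328495 + 77659) = (-103999 + (-50 - 3325*(2 - 5)/(-2 - 5)))*(328495 + 77659) = (-103999 + (-50 - 3325*(-3)/(-7)))*406154 = (-103999 + (-50 - (-475)*(-3)))*406154 = (-103999 + (-50 - 3325*3/7))*406154 = (-103999 + (-50 - 1425))*406154 = (-103999 - 1475)*406154 = -105474*406154 = -42838686996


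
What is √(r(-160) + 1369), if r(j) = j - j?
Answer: 37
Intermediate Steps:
r(j) = 0
√(r(-160) + 1369) = √(0 + 1369) = √1369 = 37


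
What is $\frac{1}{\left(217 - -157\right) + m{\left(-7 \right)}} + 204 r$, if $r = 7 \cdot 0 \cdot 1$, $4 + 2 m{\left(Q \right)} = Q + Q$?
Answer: $\frac{1}{365} \approx 0.0027397$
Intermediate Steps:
$m{\left(Q \right)} = -2 + Q$ ($m{\left(Q \right)} = -2 + \frac{Q + Q}{2} = -2 + \frac{2 Q}{2} = -2 + Q$)
$r = 0$ ($r = 0 \cdot 1 = 0$)
$\frac{1}{\left(217 - -157\right) + m{\left(-7 \right)}} + 204 r = \frac{1}{\left(217 - -157\right) - 9} + 204 \cdot 0 = \frac{1}{\left(217 + 157\right) - 9} + 0 = \frac{1}{374 - 9} + 0 = \frac{1}{365} + 0 = \frac{1}{365}$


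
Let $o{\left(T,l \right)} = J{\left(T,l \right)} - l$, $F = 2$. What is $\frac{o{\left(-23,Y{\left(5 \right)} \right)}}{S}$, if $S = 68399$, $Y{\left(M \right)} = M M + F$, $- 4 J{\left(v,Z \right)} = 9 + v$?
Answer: $- \frac{47}{136798} \approx -0.00034357$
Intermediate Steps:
$J{\left(v,Z \right)} = - \frac{9}{4} - \frac{v}{4}$ ($J{\left(v,Z \right)} = - \frac{9 + v}{4} = - \frac{9}{4} - \frac{v}{4}$)
$Y{\left(M \right)} = 2 + M^{2}$ ($Y{\left(M \right)} = M M + 2 = M^{2} + 2 = 2 + M^{2}$)
$o{\left(T,l \right)} = - \frac{9}{4} - l - \frac{T}{4}$ ($o{\left(T,l \right)} = \left(- \frac{9}{4} - \frac{T}{4}\right) - l = - \frac{9}{4} - l - \frac{T}{4}$)
$\frac{o{\left(-23,Y{\left(5 \right)} \right)}}{S} = \frac{- \frac{9}{4} - \left(2 + 5^{2}\right) - - \frac{23}{4}}{68399} = \left(- \frac{9}{4} - \left(2 + 25\right) + \frac{23}{4}\right) \frac{1}{68399} = \left(- \frac{9}{4} - 27 + \frac{23}{4}\right) \frac{1}{68399} = \left(- \frac{47}{2}\right) \frac{1}{68399} = - \frac{47}{136798}$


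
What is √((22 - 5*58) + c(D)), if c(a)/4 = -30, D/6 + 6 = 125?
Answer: 2*I*√97 ≈ 19.698*I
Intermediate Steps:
D = 714 (D = -36 + 6*125 = -36 + 750 = 714)
c(a) = -120 (c(a) = 4*(-30) = -120)
√((22 - 5*58) + c(D)) = √((22 - 5*58) - 120) = √((22 - 290) - 120) = √(-268 - 120) = √(-388) = 2*I*√97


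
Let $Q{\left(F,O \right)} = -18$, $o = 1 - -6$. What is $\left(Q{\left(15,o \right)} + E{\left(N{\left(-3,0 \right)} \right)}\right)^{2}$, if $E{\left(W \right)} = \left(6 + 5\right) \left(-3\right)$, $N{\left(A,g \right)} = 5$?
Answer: $2601$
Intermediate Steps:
$o = 7$ ($o = 1 + 6 = 7$)
$E{\left(W \right)} = -33$ ($E{\left(W \right)} = 11 \left(-3\right) = -33$)
$\left(Q{\left(15,o \right)} + E{\left(N{\left(-3,0 \right)} \right)}\right)^{2} = \left(-18 - 33\right)^{2} = \left(-51\right)^{2} = 2601$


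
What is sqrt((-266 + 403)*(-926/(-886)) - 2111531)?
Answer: I*sqrt(414357747286)/443 ≈ 1453.1*I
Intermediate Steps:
sqrt((-266 + 403)*(-926/(-886)) - 2111531) = sqrt(137*(-926*(-1/886)) - 2111531) = sqrt(137*(463/443) - 2111531) = sqrt(63431/443 - 2111531) = sqrt(-935344802/443) = I*sqrt(414357747286)/443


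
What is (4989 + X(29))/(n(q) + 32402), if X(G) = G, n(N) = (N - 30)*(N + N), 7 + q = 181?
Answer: 2509/41257 ≈ 0.060814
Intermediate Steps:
q = 174 (q = -7 + 181 = 174)
n(N) = 2*N*(-30 + N) (n(N) = (-30 + N)*(2*N) = 2*N*(-30 + N))
(4989 + X(29))/(n(q) + 32402) = (4989 + 29)/(2*174*(-30 + 174) + 32402) = 5018/(2*174*144 + 32402) = 5018/(50112 + 32402) = 5018/82514 = 5018*(1/82514) = 2509/41257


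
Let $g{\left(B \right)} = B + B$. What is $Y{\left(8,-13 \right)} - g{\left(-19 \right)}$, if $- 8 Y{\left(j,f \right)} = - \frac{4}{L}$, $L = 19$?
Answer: $\frac{1445}{38} \approx 38.026$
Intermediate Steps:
$g{\left(B \right)} = 2 B$
$Y{\left(j,f \right)} = \frac{1}{38}$ ($Y{\left(j,f \right)} = - \frac{\left(-4\right) \frac{1}{19}}{8} = \left(- \frac{1}{8}\right) \left(- \frac{4}{19}\right) = \frac{1}{38}$)
$Y{\left(8,-13 \right)} - g{\left(-19 \right)} = \frac{1}{38} - 2 \left(-19\right) = \frac{1}{38} - -38 = \frac{1}{38} + 38 = \frac{1445}{38}$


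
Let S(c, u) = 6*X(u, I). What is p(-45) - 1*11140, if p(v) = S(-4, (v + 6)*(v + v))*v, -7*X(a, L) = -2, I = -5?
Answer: -78520/7 ≈ -11217.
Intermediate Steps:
X(a, L) = 2/7 (X(a, L) = -1/7*(-2) = 2/7)
S(c, u) = 12/7 (S(c, u) = 6*(2/7) = 12/7)
p(v) = 12*v/7
p(-45) - 1*11140 = (12/7)*(-45) - 1*11140 = -540/7 - 11140 = -78520/7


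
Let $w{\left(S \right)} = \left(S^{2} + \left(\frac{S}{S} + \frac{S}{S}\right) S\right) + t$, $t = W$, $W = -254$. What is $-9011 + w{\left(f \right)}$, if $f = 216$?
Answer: $37823$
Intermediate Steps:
$t = -254$
$w{\left(S \right)} = -254 + S^{2} + 2 S$ ($w{\left(S \right)} = \left(S^{2} + \left(\frac{S}{S} + \frac{S}{S}\right) S\right) - 254 = \left(S^{2} + \left(1 + 1\right) S\right) - 254 = \left(S^{2} + 2 S\right) - 254 = -254 + S^{2} + 2 S$)
$-9011 + w{\left(f \right)} = -9011 + \left(-254 + 216^{2} + 2 \cdot 216\right) = -9011 + \left(-254 + 46656 + 432\right) = -9011 + 46834 = 37823$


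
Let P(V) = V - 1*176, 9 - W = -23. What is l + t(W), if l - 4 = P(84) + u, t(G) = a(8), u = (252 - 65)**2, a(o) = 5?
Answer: 34886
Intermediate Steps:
W = 32 (W = 9 - 1*(-23) = 9 + 23 = 32)
P(V) = -176 + V (P(V) = V - 176 = -176 + V)
u = 34969 (u = 187**2 = 34969)
t(G) = 5
l = 34881 (l = 4 + ((-176 + 84) + 34969) = 4 + (-92 + 34969) = 4 + 34877 = 34881)
l + t(W) = 34881 + 5 = 34886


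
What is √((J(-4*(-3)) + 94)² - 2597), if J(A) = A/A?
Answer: 2*√1607 ≈ 80.175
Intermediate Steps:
J(A) = 1
√((J(-4*(-3)) + 94)² - 2597) = √((1 + 94)² - 2597) = √(95² - 2597) = √(9025 - 2597) = √6428 = 2*√1607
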